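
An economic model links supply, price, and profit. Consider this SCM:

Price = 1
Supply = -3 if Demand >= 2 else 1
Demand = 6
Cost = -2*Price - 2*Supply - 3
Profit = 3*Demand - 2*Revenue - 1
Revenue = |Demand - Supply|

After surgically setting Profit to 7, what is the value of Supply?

-3

do(Profit=7) replaces the equation Profit = 3*Demand - 2*Revenue - 1 with the constant Profit = 7.
Supply is not downstream of the intervention, so its value is determined by the original equations.
Supply = -3 if Demand >= 2 else 1  [with Demand=6]  = -3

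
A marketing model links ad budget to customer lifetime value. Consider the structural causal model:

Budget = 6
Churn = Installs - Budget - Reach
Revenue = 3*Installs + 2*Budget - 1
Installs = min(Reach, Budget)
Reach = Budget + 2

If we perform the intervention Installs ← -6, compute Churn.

-20

The intervention breaks the incoming arrows to Installs: Installs = min(Reach, Budget) no longer applies, and Installs = -6.
Reach = Budget + 2  [with Budget=6]  = 8
Churn = Installs - Budget - Reach  [with Installs=-6, Budget=6, Reach=8]  = -20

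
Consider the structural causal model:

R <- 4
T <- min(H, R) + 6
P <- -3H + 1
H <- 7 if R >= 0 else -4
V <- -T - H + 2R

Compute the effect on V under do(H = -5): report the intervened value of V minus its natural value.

21

do(H=-5) replaces the equation H <- 7 if R >= 0 else -4 with the constant H = -5.
T = min(H, R) + 6  [with H=-5, R=4]  = 1
V = -T - H + 2R  [with T=1, H=-5, R=4]  = 12
Without intervention: H = 7 if R >= 0 else -4  [with R=4]  = 7; T = min(H, R) + 6  [with H=7, R=4]  = 10; V = -T - H + 2R  [with T=10, H=7, R=4]  = -9.
Change = 12 − (-9) = 21.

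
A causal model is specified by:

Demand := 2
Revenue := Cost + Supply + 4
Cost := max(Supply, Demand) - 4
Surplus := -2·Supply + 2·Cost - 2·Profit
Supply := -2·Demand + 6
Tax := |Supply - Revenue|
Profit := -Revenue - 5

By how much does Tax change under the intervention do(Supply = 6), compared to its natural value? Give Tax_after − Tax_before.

4

do(Supply=6) replaces the equation Supply := -2·Demand + 6 with the constant Supply = 6.
Cost = max(Supply, Demand) - 4  [with Supply=6, Demand=2]  = 2
Revenue = Cost + Supply + 4  [with Cost=2, Supply=6]  = 12
Tax = |Supply - Revenue|  [with Supply=6, Revenue=12]  = 6
Without intervention: Supply = -2·Demand + 6  [with Demand=2]  = 2; Cost = max(Supply, Demand) - 4  [with Supply=2, Demand=2]  = -2; Revenue = Cost + Supply + 4  [with Cost=-2, Supply=2]  = 4; Tax = |Supply - Revenue|  [with Supply=2, Revenue=4]  = 2.
Change = 6 − 2 = 4.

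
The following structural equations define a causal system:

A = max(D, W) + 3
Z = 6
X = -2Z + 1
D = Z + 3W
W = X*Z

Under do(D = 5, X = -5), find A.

8

The joint intervention fixes D = 5, X = -5, removing each variable's own equation.
W = X*Z  [with X=-5, Z=6]  = -30
A = max(D, W) + 3  [with D=5, W=-30]  = 8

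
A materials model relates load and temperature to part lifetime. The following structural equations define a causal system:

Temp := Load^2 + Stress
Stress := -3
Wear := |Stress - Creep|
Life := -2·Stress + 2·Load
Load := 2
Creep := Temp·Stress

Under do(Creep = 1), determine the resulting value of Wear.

Intervening sets Creep = 1 and removes its equation (Creep := Temp·Stress).
Wear = |Stress - Creep|  [with Stress=-3, Creep=1]  = 4

4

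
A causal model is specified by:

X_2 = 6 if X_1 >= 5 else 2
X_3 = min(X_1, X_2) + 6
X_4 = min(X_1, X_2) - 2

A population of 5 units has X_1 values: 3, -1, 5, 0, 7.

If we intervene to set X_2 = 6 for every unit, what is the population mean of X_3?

8.6

The intervention sets X_2=6 in all 5 units regardless of X_1. Recomputing X_3 per unit gives 9, 5, 11, 6, 12; average 8.6.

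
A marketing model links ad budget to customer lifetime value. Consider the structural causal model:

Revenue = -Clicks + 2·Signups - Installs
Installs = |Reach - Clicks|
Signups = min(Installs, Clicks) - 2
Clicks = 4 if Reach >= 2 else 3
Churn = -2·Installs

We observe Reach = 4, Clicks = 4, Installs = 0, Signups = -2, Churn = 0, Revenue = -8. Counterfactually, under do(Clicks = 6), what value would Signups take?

Under do(Clicks=6), the mechanism Clicks = 4 if Reach >= 2 else 3 is discarded; Clicks is fixed at 6.
Installs = |Reach - Clicks|  [with Reach=4, Clicks=6]  = 2
Signups = min(Installs, Clicks) - 2  [with Installs=2, Clicks=6]  = 0

0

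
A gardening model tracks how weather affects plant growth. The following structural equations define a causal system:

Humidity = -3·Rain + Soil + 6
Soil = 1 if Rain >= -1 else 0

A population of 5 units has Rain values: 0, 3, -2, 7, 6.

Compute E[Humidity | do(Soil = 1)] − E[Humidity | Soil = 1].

The intervention sets Soil=1 in all 5 units regardless of Rain. Recomputing Humidity per unit gives 7, -2, 13, -14, -11; average -1.4.
Conditioning on Soil=1 selects the 4 unit(s) with Rain ∈ {0, 3, 7, 6}. Their Humidity values: 7, -2, -14, -11. Mean = -5.
Difference = -1.4 − (-5) = 3.6.

3.6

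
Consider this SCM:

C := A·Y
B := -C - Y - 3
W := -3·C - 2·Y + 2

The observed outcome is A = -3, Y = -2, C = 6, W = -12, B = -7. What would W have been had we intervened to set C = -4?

18

The intervention breaks the incoming arrows to C: C := A·Y no longer applies, and C = -4.
W = -3·C - 2·Y + 2  [with C=-4, Y=-2]  = 18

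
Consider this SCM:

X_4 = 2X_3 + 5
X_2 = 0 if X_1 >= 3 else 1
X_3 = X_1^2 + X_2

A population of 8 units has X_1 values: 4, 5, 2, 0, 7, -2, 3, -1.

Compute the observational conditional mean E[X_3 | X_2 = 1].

3.25

Observing X_2=1 restricts to units where X_2's equation naturally yields 1: X_1 ∈ {2, 0, -2, -1}. In that subpopulation X_3 = 5, 1, 5, 2, mean 3.25.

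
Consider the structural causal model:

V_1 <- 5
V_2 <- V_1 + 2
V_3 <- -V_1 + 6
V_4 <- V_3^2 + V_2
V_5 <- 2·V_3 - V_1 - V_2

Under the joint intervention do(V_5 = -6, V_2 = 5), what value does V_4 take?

Setting V_5 = -6, V_2 = 5 by intervention discards those variables' equations.
V_3 = -V_1 + 6  [with V_1=5]  = 1
V_4 = V_3^2 + V_2  [with V_3=1, V_2=5]  = 6

6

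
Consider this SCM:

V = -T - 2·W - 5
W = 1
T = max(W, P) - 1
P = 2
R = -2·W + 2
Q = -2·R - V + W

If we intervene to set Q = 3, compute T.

do(Q=3) replaces the equation Q = -2·R - V + W with the constant Q = 3.
T is not downstream of the intervention, so its value is determined by the original equations.
T = max(W, P) - 1  [with W=1, P=2]  = 1

1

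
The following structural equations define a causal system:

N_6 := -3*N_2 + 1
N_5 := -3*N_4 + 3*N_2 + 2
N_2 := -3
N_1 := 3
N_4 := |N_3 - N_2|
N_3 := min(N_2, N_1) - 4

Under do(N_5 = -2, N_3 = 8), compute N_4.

11

Under do(N_5 = -2, N_3 = 8), each intervened variable's structural equation is replaced by its fixed value.
N_4 = |N_3 - N_2|  [with N_3=8, N_2=-3]  = 11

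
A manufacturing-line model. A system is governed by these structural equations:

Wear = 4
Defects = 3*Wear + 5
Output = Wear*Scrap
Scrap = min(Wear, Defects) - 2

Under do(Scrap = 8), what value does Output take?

32

The intervention breaks the incoming arrows to Scrap: Scrap = min(Wear, Defects) - 2 no longer applies, and Scrap = 8.
Output = Wear*Scrap  [with Wear=4, Scrap=8]  = 32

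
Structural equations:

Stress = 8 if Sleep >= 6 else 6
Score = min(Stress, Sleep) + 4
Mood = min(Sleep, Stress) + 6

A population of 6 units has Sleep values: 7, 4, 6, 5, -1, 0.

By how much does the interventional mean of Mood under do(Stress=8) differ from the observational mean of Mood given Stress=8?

do(Stress=8) breaks Stress's dependence on Sleep. With Stress=8 fixed, Mood across the units is 13, 10, 12, 11, 5, 6, mean 9.5.
Conditioning on Stress=8 selects the 2 unit(s) with Sleep ∈ {7, 6}. Their Mood values: 13, 12. Mean = 12.5.
Difference = 9.5 − 12.5 = -3.

-3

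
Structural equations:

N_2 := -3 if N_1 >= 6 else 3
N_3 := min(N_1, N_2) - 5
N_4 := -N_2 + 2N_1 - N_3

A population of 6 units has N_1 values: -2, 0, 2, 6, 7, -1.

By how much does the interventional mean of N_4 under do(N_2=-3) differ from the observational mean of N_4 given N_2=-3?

-9

The intervention sets N_2=-3 in all 6 units regardless of N_1. Recomputing N_4 per unit gives 7, 11, 15, 23, 25, 9; average 15.
Conditioning on N_2=-3 selects the 2 unit(s) with N_1 ∈ {6, 7}. Their N_4 values: 23, 25. Mean = 24.
Difference = 15 − 24 = -9.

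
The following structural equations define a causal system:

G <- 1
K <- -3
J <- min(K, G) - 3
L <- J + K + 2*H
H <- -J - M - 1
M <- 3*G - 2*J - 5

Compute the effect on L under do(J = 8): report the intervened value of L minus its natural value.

42

The intervention breaks the incoming arrows to J: J <- min(K, G) - 3 no longer applies, and J = 8.
M = 3*G - 2*J - 5  [with G=1, J=8]  = -18
H = -J - M - 1  [with J=8, M=-18]  = 9
L = J + K + 2*H  [with J=8, K=-3, H=9]  = 23
Without intervention: J = min(K, G) - 3  [with K=-3, G=1]  = -6; M = 3*G - 2*J - 5  [with G=1, J=-6]  = 10; H = -J - M - 1  [with J=-6, M=10]  = -5; L = J + K + 2*H  [with J=-6, K=-3, H=-5]  = -19.
Change = 23 − (-19) = 42.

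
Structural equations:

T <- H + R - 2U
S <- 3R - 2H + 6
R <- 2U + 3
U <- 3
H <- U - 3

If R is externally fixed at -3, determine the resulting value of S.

do(R=-3) replaces the equation R <- 2U + 3 with the constant R = -3.
H = U - 3  [with U=3]  = 0
S = 3R - 2H + 6  [with R=-3, H=0]  = -3

-3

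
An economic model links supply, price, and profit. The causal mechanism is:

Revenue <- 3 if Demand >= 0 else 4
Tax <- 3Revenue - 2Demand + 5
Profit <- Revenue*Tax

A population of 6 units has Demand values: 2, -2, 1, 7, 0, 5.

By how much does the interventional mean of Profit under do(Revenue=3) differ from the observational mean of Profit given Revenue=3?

5

do(Revenue=3) breaks Revenue's dependence on Demand. With Revenue=3 fixed, Profit across the units is 30, 54, 36, 0, 42, 12, mean 29.
Conditioning on Revenue=3 selects the 5 unit(s) with Demand ∈ {2, 1, 7, 0, 5}. Their Profit values: 30, 36, 0, 42, 12. Mean = 24.
Difference = 29 − 24 = 5.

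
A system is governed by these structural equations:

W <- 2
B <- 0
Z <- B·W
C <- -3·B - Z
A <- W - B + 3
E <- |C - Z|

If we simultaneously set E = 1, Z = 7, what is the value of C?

Under do(E = 1, Z = 7), each intervened variable's structural equation is replaced by its fixed value.
C = -3·B - Z  [with B=0, Z=7]  = -7

-7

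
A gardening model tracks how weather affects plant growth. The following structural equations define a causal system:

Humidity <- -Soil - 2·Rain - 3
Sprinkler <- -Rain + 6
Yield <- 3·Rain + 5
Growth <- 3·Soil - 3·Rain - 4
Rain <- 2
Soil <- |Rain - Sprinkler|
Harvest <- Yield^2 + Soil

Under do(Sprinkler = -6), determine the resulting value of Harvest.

129

Under do(Sprinkler=-6), the mechanism Sprinkler <- -Rain + 6 is discarded; Sprinkler is fixed at -6.
Soil = |Rain - Sprinkler|  [with Rain=2, Sprinkler=-6]  = 8
Yield = 3·Rain + 5  [with Rain=2]  = 11
Harvest = Yield^2 + Soil  [with Yield=11, Soil=8]  = 129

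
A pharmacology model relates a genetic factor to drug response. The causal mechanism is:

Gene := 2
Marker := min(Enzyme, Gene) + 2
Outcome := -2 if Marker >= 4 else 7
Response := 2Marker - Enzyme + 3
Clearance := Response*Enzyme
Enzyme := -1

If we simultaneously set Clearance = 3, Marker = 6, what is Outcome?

The joint intervention fixes Clearance = 3, Marker = 6, removing each variable's own equation.
Outcome = -2 if Marker >= 4 else 7  [with Marker=6]  = -2

-2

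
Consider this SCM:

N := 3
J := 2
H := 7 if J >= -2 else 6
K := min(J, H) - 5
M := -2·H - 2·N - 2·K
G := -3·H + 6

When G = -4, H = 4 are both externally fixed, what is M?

Under do(G = -4, H = 4), each intervened variable's structural equation is replaced by its fixed value.
K = min(J, H) - 5  [with J=2, H=4]  = -3
M = -2·H - 2·N - 2·K  [with H=4, N=3, K=-3]  = -8

-8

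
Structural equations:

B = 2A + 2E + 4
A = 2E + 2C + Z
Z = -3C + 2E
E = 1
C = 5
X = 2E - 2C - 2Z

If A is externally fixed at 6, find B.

18

Intervening sets A = 6 and removes its equation (A = 2E + 2C + Z).
B = 2A + 2E + 4  [with A=6, E=1]  = 18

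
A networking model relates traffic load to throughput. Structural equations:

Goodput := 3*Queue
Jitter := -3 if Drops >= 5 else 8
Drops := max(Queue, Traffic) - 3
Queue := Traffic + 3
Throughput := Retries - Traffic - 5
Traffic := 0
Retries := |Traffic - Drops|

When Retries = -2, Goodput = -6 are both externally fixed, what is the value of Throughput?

-7

The joint intervention fixes Retries = -2, Goodput = -6, removing each variable's own equation.
Throughput = Retries - Traffic - 5  [with Retries=-2, Traffic=0]  = -7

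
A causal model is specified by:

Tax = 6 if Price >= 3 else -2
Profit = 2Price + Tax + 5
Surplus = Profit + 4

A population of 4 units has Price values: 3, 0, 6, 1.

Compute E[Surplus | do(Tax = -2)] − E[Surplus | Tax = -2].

Under do(Tax=-2), Tax's equation is replaced by Tax=-2 for every unit. Per-unit Surplus: 13, 7, 19, 9. Mean = 12.
Observing Tax=-2 restricts to units where Tax's equation naturally yields -2: Price ∈ {0, 1}. In that subpopulation Surplus = 7, 9, mean 8.
Difference = 12 − 8 = 4.

4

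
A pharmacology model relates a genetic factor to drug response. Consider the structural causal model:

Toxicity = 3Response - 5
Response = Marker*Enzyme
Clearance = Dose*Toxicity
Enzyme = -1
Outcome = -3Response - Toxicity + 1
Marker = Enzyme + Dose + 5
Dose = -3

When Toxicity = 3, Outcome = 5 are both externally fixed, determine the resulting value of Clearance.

-9

Under do(Toxicity = 3, Outcome = 5), each intervened variable's structural equation is replaced by its fixed value.
Clearance = Dose*Toxicity  [with Dose=-3, Toxicity=3]  = -9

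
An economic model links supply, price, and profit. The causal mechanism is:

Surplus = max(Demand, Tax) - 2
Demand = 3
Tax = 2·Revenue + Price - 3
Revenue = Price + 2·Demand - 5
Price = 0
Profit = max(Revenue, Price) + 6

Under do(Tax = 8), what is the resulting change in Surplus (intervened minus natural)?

5

Under do(Tax=8), the mechanism Tax = 2·Revenue + Price - 3 is discarded; Tax is fixed at 8.
Surplus = max(Demand, Tax) - 2  [with Demand=3, Tax=8]  = 6
Without intervention: Revenue = Price + 2·Demand - 5  [with Price=0, Demand=3]  = 1; Tax = 2·Revenue + Price - 3  [with Revenue=1, Price=0]  = -1; Surplus = max(Demand, Tax) - 2  [with Demand=3, Tax=-1]  = 1.
Change = 6 − 1 = 5.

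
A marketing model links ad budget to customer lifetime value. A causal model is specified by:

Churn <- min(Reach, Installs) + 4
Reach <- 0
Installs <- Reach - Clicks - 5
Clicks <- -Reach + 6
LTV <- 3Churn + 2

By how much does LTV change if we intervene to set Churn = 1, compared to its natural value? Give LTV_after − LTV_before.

24

Intervening sets Churn = 1 and removes its equation (Churn <- min(Reach, Installs) + 4).
LTV = 3Churn + 2  [with Churn=1]  = 5
Without intervention: Clicks = -Reach + 6  [with Reach=0]  = 6; Installs = Reach - Clicks - 5  [with Reach=0, Clicks=6]  = -11; Churn = min(Reach, Installs) + 4  [with Reach=0, Installs=-11]  = -7; LTV = 3Churn + 2  [with Churn=-7]  = -19.
Change = 5 − (-19) = 24.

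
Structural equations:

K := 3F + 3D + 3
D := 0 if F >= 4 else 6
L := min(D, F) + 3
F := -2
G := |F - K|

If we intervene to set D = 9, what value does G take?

Under do(D=9), the mechanism D := 0 if F >= 4 else 6 is discarded; D is fixed at 9.
K = 3F + 3D + 3  [with F=-2, D=9]  = 24
G = |F - K|  [with F=-2, K=24]  = 26

26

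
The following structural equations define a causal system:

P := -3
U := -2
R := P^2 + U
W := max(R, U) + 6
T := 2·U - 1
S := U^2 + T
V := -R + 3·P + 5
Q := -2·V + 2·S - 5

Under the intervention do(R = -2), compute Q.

The intervention breaks the incoming arrows to R: R := P^2 + U no longer applies, and R = -2.
T = 2·U - 1  [with U=-2]  = -5
S = U^2 + T  [with U=-2, T=-5]  = -1
V = -R + 3·P + 5  [with R=-2, P=-3]  = -2
Q = -2·V + 2·S - 5  [with V=-2, S=-1]  = -3

-3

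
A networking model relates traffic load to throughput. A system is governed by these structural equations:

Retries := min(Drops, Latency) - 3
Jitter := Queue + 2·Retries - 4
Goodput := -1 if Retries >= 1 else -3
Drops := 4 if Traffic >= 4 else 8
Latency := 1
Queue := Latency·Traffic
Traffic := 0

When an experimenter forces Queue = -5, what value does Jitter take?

-13

The intervention breaks the incoming arrows to Queue: Queue := Latency·Traffic no longer applies, and Queue = -5.
Drops = 4 if Traffic >= 4 else 8  [with Traffic=0]  = 8
Retries = min(Drops, Latency) - 3  [with Drops=8, Latency=1]  = -2
Jitter = Queue + 2·Retries - 4  [with Queue=-5, Retries=-2]  = -13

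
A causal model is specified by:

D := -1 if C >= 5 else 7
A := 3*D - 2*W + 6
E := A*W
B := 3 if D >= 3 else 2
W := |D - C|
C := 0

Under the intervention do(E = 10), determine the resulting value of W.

do(E=10) replaces the equation E := A*W with the constant E = 10.
W is not downstream of the intervention, so its value is determined by the original equations.
D = -1 if C >= 5 else 7  [with C=0]  = 7
W = |D - C|  [with D=7, C=0]  = 7

7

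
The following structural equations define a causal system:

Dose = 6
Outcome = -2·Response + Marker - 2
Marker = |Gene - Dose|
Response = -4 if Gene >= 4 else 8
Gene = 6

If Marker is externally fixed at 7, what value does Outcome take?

do(Marker=7) replaces the equation Marker = |Gene - Dose| with the constant Marker = 7.
Response = -4 if Gene >= 4 else 8  [with Gene=6]  = -4
Outcome = -2·Response + Marker - 2  [with Response=-4, Marker=7]  = 13

13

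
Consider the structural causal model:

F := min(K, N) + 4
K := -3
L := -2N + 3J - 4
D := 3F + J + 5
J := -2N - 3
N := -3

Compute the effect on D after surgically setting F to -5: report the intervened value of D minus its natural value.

-18

Intervening sets F = -5 and removes its equation (F := min(K, N) + 4).
J = -2N - 3  [with N=-3]  = 3
D = 3F + J + 5  [with F=-5, J=3]  = -7
Without intervention: J = -2N - 3  [with N=-3]  = 3; F = min(K, N) + 4  [with K=-3, N=-3]  = 1; D = 3F + J + 5  [with F=1, J=3]  = 11.
Change = -7 − 11 = -18.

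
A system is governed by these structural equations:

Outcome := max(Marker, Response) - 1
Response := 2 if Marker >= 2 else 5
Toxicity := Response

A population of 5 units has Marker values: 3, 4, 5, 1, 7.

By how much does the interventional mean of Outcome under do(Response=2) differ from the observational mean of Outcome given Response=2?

The intervention sets Response=2 in all 5 units regardless of Marker. Recomputing Outcome per unit gives 2, 3, 4, 1, 6; average 3.2.
Observing Response=2 restricts to units where Response's equation naturally yields 2: Marker ∈ {3, 4, 5, 7}. In that subpopulation Outcome = 2, 3, 4, 6, mean 3.75.
Difference = 3.2 − 3.75 = -0.55.

-0.55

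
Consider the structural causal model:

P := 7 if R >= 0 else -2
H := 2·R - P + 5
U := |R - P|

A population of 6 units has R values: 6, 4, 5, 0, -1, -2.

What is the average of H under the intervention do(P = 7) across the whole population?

do(P=7) breaks P's dependence on R. With P=7 fixed, H across the units is 10, 6, 8, -2, -4, -6, mean 2.

2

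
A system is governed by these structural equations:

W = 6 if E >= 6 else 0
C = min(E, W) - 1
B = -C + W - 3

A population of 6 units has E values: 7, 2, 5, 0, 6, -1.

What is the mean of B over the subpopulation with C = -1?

-2

E[B|C=-1] averages over only the 3 units with C=-1 (E = 2, 5, 0): B = -2, -2, -2, mean -2.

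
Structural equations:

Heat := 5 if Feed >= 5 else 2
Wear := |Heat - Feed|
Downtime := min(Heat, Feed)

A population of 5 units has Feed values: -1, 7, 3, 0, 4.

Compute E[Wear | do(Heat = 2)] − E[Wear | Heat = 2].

Under do(Heat=2), Heat's equation is replaced by Heat=2 for every unit. Per-unit Wear: 3, 5, 1, 2, 2. Mean = 2.6.
Conditioning on Heat=2 selects the 4 unit(s) with Feed ∈ {-1, 3, 0, 4}. Their Wear values: 3, 1, 2, 2. Mean = 2.
Difference = 2.6 − 2 = 0.6.

0.6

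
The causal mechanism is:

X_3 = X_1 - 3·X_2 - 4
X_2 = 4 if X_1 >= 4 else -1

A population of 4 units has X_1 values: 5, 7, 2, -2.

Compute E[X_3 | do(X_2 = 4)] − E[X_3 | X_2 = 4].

The intervention sets X_2=4 in all 4 units regardless of X_1. Recomputing X_3 per unit gives -11, -9, -14, -18; average -13.
E[X_3|X_2=4] averages over only the 2 units with X_2=4 (X_1 = 5, 7): X_3 = -11, -9, mean -10.
Difference = -13 − (-10) = -3.

-3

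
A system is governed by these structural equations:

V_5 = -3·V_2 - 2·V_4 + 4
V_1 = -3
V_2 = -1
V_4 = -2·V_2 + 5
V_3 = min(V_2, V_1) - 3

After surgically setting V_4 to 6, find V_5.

Intervening sets V_4 = 6 and removes its equation (V_4 = -2·V_2 + 5).
V_5 = -3·V_2 - 2·V_4 + 4  [with V_2=-1, V_4=6]  = -5

-5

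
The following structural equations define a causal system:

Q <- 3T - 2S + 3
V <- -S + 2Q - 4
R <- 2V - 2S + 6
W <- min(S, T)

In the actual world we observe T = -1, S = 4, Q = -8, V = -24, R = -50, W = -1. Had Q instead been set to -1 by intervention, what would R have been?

do(Q=-1) replaces the equation Q <- 3T - 2S + 3 with the constant Q = -1.
V = -S + 2Q - 4  [with S=4, Q=-1]  = -10
R = 2V - 2S + 6  [with V=-10, S=4]  = -22

-22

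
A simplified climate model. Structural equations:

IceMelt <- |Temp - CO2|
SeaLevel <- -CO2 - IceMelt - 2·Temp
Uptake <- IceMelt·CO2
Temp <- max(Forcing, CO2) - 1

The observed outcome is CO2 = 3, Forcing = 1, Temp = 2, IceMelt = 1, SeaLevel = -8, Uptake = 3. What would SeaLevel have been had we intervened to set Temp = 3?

-9

do(Temp=3) replaces the equation Temp <- max(Forcing, CO2) - 1 with the constant Temp = 3.
IceMelt = |Temp - CO2|  [with Temp=3, CO2=3]  = 0
SeaLevel = -CO2 - IceMelt - 2·Temp  [with CO2=3, IceMelt=0, Temp=3]  = -9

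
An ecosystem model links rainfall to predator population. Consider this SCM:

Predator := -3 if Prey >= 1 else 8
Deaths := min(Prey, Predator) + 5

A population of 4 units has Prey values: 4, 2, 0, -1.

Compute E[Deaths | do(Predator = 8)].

6.25

Under do(Predator=8), Predator's equation is replaced by Predator=8 for every unit. Per-unit Deaths: 9, 7, 5, 4. Mean = 6.25.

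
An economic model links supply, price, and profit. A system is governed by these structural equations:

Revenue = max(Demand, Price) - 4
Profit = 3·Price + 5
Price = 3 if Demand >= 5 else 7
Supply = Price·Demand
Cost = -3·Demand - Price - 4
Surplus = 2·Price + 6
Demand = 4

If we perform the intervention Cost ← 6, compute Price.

The intervention breaks the incoming arrows to Cost: Cost = -3·Demand - Price - 4 no longer applies, and Cost = 6.
Since Price is not a descendant of the intervened variable, it is unaffected.
Price = 3 if Demand >= 5 else 7  [with Demand=4]  = 7

7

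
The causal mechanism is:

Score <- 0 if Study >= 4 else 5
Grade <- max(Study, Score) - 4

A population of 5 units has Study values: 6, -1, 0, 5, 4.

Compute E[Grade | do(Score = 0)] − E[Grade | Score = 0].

Under do(Score=0), Score's equation is replaced by Score=0 for every unit. Per-unit Grade: 2, -4, -4, 1, 0. Mean = -1.
Observing Score=0 restricts to units where Score's equation naturally yields 0: Study ∈ {6, 5, 4}. In that subpopulation Grade = 2, 1, 0, mean 1.
Difference = -1 − 1 = -2.

-2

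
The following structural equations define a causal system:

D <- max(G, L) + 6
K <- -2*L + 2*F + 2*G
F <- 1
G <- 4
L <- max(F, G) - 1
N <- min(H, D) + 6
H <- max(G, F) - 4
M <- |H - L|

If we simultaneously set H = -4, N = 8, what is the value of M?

Under do(H = -4, N = 8), each intervened variable's structural equation is replaced by its fixed value.
L = max(F, G) - 1  [with F=1, G=4]  = 3
M = |H - L|  [with H=-4, L=3]  = 7

7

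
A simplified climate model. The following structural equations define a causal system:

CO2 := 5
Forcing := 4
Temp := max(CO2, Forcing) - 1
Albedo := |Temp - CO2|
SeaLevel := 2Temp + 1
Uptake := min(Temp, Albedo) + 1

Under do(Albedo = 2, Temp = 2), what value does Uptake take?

The joint intervention fixes Albedo = 2, Temp = 2, removing each variable's own equation.
Uptake = min(Temp, Albedo) + 1  [with Temp=2, Albedo=2]  = 3

3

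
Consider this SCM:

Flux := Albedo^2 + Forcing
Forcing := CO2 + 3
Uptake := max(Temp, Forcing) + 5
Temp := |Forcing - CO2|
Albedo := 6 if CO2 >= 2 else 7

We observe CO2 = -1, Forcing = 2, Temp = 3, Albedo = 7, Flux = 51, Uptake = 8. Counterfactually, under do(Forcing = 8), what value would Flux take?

do(Forcing=8) replaces the equation Forcing := CO2 + 3 with the constant Forcing = 8.
Albedo = 6 if CO2 >= 2 else 7  [with CO2=-1]  = 7
Flux = Albedo^2 + Forcing  [with Albedo=7, Forcing=8]  = 57

57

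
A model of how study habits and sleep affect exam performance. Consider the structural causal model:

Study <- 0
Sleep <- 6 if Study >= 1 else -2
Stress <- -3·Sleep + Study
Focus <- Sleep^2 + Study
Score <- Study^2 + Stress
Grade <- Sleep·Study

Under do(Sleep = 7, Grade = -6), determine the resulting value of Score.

Setting Sleep = 7, Grade = -6 by intervention discards those variables' equations.
Stress = -3·Sleep + Study  [with Sleep=7, Study=0]  = -21
Score = Study^2 + Stress  [with Study=0, Stress=-21]  = -21

-21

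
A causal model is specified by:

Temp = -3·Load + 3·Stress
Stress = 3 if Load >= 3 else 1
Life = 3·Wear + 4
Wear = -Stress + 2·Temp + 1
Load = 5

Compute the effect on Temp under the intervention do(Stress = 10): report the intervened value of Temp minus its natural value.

21

The intervention breaks the incoming arrows to Stress: Stress = 3 if Load >= 3 else 1 no longer applies, and Stress = 10.
Temp = -3·Load + 3·Stress  [with Load=5, Stress=10]  = 15
Without intervention: Stress = 3 if Load >= 3 else 1  [with Load=5]  = 3; Temp = -3·Load + 3·Stress  [with Load=5, Stress=3]  = -6.
Change = 15 − (-6) = 21.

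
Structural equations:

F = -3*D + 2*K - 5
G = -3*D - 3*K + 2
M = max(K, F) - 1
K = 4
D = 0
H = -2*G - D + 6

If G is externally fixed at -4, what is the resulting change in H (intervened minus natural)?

The intervention breaks the incoming arrows to G: G = -3*D - 3*K + 2 no longer applies, and G = -4.
H = -2*G - D + 6  [with G=-4, D=0]  = 14
Without intervention: G = -3*D - 3*K + 2  [with D=0, K=4]  = -10; H = -2*G - D + 6  [with G=-10, D=0]  = 26.
Change = 14 − 26 = -12.

-12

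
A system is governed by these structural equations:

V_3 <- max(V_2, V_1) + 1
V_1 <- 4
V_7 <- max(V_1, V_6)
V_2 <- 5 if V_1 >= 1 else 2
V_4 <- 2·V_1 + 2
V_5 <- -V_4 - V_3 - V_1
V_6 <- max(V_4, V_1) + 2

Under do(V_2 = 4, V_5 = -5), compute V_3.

5

Under do(V_2 = 4, V_5 = -5), each intervened variable's structural equation is replaced by its fixed value.
V_3 = max(V_2, V_1) + 1  [with V_2=4, V_1=4]  = 5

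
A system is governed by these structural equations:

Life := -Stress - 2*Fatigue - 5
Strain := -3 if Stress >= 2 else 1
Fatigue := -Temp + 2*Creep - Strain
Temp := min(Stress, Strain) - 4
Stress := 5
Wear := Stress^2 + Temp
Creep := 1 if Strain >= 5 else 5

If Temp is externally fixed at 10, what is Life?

-16

The intervention breaks the incoming arrows to Temp: Temp := min(Stress, Strain) - 4 no longer applies, and Temp = 10.
Strain = -3 if Stress >= 2 else 1  [with Stress=5]  = -3
Creep = 1 if Strain >= 5 else 5  [with Strain=-3]  = 5
Fatigue = -Temp + 2*Creep - Strain  [with Temp=10, Creep=5, Strain=-3]  = 3
Life = -Stress - 2*Fatigue - 5  [with Stress=5, Fatigue=3]  = -16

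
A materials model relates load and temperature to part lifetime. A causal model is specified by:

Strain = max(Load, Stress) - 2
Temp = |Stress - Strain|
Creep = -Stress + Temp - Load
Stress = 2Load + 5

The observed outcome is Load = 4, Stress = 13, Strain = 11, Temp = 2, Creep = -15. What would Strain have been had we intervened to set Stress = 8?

6

The intervention breaks the incoming arrows to Stress: Stress = 2Load + 5 no longer applies, and Stress = 8.
Strain = max(Load, Stress) - 2  [with Load=4, Stress=8]  = 6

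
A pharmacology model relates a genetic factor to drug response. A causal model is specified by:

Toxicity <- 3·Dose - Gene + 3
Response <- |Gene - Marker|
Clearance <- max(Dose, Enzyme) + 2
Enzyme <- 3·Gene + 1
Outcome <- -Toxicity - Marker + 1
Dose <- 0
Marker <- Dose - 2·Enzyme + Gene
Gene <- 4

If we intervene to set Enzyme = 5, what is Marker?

The intervention breaks the incoming arrows to Enzyme: Enzyme <- 3·Gene + 1 no longer applies, and Enzyme = 5.
Marker = Dose - 2·Enzyme + Gene  [with Dose=0, Enzyme=5, Gene=4]  = -6

-6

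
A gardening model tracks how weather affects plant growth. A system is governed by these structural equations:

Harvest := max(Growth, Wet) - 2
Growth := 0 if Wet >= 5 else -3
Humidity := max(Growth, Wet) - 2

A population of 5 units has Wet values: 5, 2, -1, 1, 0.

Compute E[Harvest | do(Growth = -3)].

The intervention sets Growth=-3 in all 5 units regardless of Wet. Recomputing Harvest per unit gives 3, 0, -3, -1, -2; average -0.6.

-0.6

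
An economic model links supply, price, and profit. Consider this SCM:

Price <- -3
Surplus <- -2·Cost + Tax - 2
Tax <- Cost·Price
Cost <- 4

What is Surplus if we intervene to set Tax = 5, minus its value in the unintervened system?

The intervention breaks the incoming arrows to Tax: Tax <- Cost·Price no longer applies, and Tax = 5.
Surplus = -2·Cost + Tax - 2  [with Cost=4, Tax=5]  = -5
Without intervention: Tax = Cost·Price  [with Cost=4, Price=-3]  = -12; Surplus = -2·Cost + Tax - 2  [with Cost=4, Tax=-12]  = -22.
Change = -5 − (-22) = 17.

17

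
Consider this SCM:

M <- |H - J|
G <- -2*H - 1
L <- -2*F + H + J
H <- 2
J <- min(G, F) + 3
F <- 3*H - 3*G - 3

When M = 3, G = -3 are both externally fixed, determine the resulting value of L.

-22

The joint intervention fixes M = 3, G = -3, removing each variable's own equation.
F = 3*H - 3*G - 3  [with H=2, G=-3]  = 12
J = min(G, F) + 3  [with G=-3, F=12]  = 0
L = -2*F + H + J  [with F=12, H=2, J=0]  = -22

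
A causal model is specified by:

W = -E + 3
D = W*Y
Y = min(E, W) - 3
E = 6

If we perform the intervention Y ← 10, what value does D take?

The intervention breaks the incoming arrows to Y: Y = min(E, W) - 3 no longer applies, and Y = 10.
W = -E + 3  [with E=6]  = -3
D = W*Y  [with W=-3, Y=10]  = -30

-30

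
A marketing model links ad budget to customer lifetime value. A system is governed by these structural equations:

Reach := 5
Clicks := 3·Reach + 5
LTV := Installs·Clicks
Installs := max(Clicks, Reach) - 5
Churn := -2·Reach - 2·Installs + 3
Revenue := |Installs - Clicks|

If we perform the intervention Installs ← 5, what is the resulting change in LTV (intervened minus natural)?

The intervention breaks the incoming arrows to Installs: Installs := max(Clicks, Reach) - 5 no longer applies, and Installs = 5.
Clicks = 3·Reach + 5  [with Reach=5]  = 20
LTV = Installs·Clicks  [with Installs=5, Clicks=20]  = 100
Without intervention: Clicks = 3·Reach + 5  [with Reach=5]  = 20; Installs = max(Clicks, Reach) - 5  [with Clicks=20, Reach=5]  = 15; LTV = Installs·Clicks  [with Installs=15, Clicks=20]  = 300.
Change = 100 − 300 = -200.

-200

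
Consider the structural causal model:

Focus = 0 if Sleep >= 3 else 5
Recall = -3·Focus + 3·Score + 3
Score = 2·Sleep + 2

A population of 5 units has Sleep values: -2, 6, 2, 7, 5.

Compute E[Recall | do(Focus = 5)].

15.6

do(Focus=5) breaks Focus's dependence on Sleep. With Focus=5 fixed, Recall across the units is -18, 30, 6, 36, 24, mean 15.6.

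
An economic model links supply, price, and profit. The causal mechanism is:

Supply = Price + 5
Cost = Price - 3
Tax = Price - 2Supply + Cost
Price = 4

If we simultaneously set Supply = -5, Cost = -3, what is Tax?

Setting Supply = -5, Cost = -3 by intervention discards those variables' equations.
Tax = Price - 2Supply + Cost  [with Price=4, Supply=-5, Cost=-3]  = 11

11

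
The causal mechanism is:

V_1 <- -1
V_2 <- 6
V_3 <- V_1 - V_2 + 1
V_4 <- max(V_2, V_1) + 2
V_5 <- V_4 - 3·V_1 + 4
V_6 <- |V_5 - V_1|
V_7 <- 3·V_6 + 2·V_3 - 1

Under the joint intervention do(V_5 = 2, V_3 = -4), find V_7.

The joint intervention fixes V_5 = 2, V_3 = -4, removing each variable's own equation.
V_6 = |V_5 - V_1|  [with V_5=2, V_1=-1]  = 3
V_7 = 3·V_6 + 2·V_3 - 1  [with V_6=3, V_3=-4]  = 0

0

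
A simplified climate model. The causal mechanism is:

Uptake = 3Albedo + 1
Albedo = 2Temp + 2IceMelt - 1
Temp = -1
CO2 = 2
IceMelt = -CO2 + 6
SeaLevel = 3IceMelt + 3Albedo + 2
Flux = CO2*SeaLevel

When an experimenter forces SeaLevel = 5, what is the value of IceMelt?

do(SeaLevel=5) replaces the equation SeaLevel = 3IceMelt + 3Albedo + 2 with the constant SeaLevel = 5.
IceMelt is not downstream of the intervention, so its value is determined by the original equations.
IceMelt = -CO2 + 6  [with CO2=2]  = 4

4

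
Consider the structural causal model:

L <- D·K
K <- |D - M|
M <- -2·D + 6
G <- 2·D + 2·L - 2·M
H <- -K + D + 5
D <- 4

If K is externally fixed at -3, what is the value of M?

Under do(K=-3), the mechanism K <- |D - M| is discarded; K is fixed at -3.
Since M is not a descendant of the intervened variable, it is unaffected.
M = -2·D + 6  [with D=4]  = -2

-2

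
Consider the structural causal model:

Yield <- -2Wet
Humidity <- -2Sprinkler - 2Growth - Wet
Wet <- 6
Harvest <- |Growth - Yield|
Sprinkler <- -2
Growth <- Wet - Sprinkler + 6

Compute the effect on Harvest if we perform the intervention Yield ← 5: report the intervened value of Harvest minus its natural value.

The intervention breaks the incoming arrows to Yield: Yield <- -2Wet no longer applies, and Yield = 5.
Growth = Wet - Sprinkler + 6  [with Wet=6, Sprinkler=-2]  = 14
Harvest = |Growth - Yield|  [with Growth=14, Yield=5]  = 9
Without intervention: Growth = Wet - Sprinkler + 6  [with Wet=6, Sprinkler=-2]  = 14; Yield = -2Wet  [with Wet=6]  = -12; Harvest = |Growth - Yield|  [with Growth=14, Yield=-12]  = 26.
Change = 9 − 26 = -17.

-17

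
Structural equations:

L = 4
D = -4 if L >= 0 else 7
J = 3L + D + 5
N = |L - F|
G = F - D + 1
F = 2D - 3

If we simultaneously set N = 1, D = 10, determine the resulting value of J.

The joint intervention fixes N = 1, D = 10, removing each variable's own equation.
J = 3L + D + 5  [with L=4, D=10]  = 27

27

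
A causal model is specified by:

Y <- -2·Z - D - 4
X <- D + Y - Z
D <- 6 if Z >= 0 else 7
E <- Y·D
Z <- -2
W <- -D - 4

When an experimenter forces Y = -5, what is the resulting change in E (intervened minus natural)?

14

do(Y=-5) replaces the equation Y <- -2·Z - D - 4 with the constant Y = -5.
D = 6 if Z >= 0 else 7  [with Z=-2]  = 7
E = Y·D  [with Y=-5, D=7]  = -35
Without intervention: D = 6 if Z >= 0 else 7  [with Z=-2]  = 7; Y = -2·Z - D - 4  [with Z=-2, D=7]  = -7; E = Y·D  [with Y=-7, D=7]  = -49.
Change = -35 − (-49) = 14.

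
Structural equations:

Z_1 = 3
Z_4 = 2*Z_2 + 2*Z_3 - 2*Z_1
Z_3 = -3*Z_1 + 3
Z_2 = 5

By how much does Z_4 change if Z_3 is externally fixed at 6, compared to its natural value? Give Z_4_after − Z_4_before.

The intervention breaks the incoming arrows to Z_3: Z_3 = -3*Z_1 + 3 no longer applies, and Z_3 = 6.
Z_4 = 2*Z_2 + 2*Z_3 - 2*Z_1  [with Z_2=5, Z_3=6, Z_1=3]  = 16
Without intervention: Z_3 = -3*Z_1 + 3  [with Z_1=3]  = -6; Z_4 = 2*Z_2 + 2*Z_3 - 2*Z_1  [with Z_2=5, Z_3=-6, Z_1=3]  = -8.
Change = 16 − (-8) = 24.

24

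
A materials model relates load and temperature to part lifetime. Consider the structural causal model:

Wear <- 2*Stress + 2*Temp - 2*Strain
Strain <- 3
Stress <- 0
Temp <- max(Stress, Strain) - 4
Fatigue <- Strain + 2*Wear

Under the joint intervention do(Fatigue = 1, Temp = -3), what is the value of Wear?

-12

Under do(Fatigue = 1, Temp = -3), each intervened variable's structural equation is replaced by its fixed value.
Wear = 2*Stress + 2*Temp - 2*Strain  [with Stress=0, Temp=-3, Strain=3]  = -12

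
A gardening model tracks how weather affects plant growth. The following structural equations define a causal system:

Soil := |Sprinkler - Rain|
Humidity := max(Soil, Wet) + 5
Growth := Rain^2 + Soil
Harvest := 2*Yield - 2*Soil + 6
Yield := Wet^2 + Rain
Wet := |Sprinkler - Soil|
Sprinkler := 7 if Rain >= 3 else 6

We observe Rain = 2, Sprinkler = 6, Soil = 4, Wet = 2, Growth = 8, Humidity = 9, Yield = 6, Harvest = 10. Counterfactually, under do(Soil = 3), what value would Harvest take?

22

The intervention breaks the incoming arrows to Soil: Soil := |Sprinkler - Rain| no longer applies, and Soil = 3.
Sprinkler = 7 if Rain >= 3 else 6  [with Rain=2]  = 6
Wet = |Sprinkler - Soil|  [with Sprinkler=6, Soil=3]  = 3
Yield = Wet^2 + Rain  [with Wet=3, Rain=2]  = 11
Harvest = 2*Yield - 2*Soil + 6  [with Yield=11, Soil=3]  = 22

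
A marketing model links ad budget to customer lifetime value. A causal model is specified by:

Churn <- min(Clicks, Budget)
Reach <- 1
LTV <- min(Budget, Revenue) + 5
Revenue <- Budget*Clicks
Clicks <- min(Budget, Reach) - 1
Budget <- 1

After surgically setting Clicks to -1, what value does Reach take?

1

Under do(Clicks=-1), the mechanism Clicks <- min(Budget, Reach) - 1 is discarded; Clicks is fixed at -1.
Since Reach is not a descendant of the intervened variable, it is unaffected.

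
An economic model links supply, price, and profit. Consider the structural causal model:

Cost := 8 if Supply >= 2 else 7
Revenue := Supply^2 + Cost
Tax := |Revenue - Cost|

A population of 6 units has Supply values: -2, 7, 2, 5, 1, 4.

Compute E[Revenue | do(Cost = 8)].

24.5

Every unit gets Cost=8 under the intervention. Revenue values become 12, 57, 12, 33, 9, 24; E[Revenue|do(Cost=8)] = 24.5.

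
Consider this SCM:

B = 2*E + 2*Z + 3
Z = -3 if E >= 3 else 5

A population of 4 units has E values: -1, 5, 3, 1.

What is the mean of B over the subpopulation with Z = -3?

5

E[B|Z=-3] averages over only the 2 units with Z=-3 (E = 5, 3): B = 7, 3, mean 5.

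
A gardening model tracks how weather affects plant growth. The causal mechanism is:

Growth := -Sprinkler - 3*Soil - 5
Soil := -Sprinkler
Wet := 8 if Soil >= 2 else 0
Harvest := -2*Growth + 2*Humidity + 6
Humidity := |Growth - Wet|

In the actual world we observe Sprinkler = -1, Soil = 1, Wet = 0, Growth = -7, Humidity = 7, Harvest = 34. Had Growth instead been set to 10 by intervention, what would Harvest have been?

Under do(Growth=10), the mechanism Growth := -Sprinkler - 3*Soil - 5 is discarded; Growth is fixed at 10.
Soil = -Sprinkler  [with Sprinkler=-1]  = 1
Wet = 8 if Soil >= 2 else 0  [with Soil=1]  = 0
Humidity = |Growth - Wet|  [with Growth=10, Wet=0]  = 10
Harvest = -2*Growth + 2*Humidity + 6  [with Growth=10, Humidity=10]  = 6

6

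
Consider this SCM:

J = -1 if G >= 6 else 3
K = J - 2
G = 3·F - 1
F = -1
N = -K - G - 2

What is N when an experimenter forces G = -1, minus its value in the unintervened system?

do(G=-1) replaces the equation G = 3·F - 1 with the constant G = -1.
J = -1 if G >= 6 else 3  [with G=-1]  = 3
K = J - 2  [with J=3]  = 1
N = -K - G - 2  [with K=1, G=-1]  = -2
Without intervention: G = 3·F - 1  [with F=-1]  = -4; J = -1 if G >= 6 else 3  [with G=-4]  = 3; K = J - 2  [with J=3]  = 1; N = -K - G - 2  [with K=1, G=-4]  = 1.
Change = -2 − 1 = -3.

-3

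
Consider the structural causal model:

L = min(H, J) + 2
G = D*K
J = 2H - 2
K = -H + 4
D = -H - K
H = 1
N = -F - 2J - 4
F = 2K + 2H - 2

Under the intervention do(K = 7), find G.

do(K=7) replaces the equation K = -H + 4 with the constant K = 7.
D = -H - K  [with H=1, K=7]  = -8
G = D*K  [with D=-8, K=7]  = -56

-56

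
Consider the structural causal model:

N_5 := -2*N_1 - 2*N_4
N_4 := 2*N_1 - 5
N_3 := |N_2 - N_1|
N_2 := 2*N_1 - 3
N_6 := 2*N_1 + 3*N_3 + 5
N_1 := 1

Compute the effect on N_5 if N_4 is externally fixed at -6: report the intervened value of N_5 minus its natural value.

Intervening sets N_4 = -6 and removes its equation (N_4 := 2*N_1 - 5).
N_5 = -2*N_1 - 2*N_4  [with N_1=1, N_4=-6]  = 10
Without intervention: N_4 = 2*N_1 - 5  [with N_1=1]  = -3; N_5 = -2*N_1 - 2*N_4  [with N_1=1, N_4=-3]  = 4.
Change = 10 − 4 = 6.

6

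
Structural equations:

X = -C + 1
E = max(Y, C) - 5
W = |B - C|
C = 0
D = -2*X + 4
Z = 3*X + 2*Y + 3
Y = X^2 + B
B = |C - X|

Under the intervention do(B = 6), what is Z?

The intervention breaks the incoming arrows to B: B = |C - X| no longer applies, and B = 6.
X = -C + 1  [with C=0]  = 1
Y = X^2 + B  [with X=1, B=6]  = 7
Z = 3*X + 2*Y + 3  [with X=1, Y=7]  = 20

20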